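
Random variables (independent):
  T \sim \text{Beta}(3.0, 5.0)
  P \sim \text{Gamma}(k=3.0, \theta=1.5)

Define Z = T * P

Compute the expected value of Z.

For independent RVs: E[XY] = E[X]*E[Y]
E[T] = 0.375
E[P] = 4.5
E[Z] = 0.375 * 4.5 = 1.6875

1.6875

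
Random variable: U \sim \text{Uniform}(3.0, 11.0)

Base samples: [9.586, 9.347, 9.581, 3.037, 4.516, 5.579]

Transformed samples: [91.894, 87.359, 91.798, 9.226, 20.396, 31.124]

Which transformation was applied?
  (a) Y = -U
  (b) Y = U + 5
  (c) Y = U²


Checking option (c) Y = U²:
  U = 9.586 -> Y = 91.894 ✓
  U = 9.347 -> Y = 87.359 ✓
  U = 9.581 -> Y = 91.798 ✓
All samples match this transformation.

(c) U²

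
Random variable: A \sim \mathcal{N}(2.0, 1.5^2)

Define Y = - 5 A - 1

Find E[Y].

For Y = -5A - 1:
E[Y] = -5 * E[A] - 1
E[A] = 2.0 = 2
E[Y] = -5 * 2 - 1 = -11

-11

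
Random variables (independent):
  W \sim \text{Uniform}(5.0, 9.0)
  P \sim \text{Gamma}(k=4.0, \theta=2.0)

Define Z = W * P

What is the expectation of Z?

For independent RVs: E[XY] = E[X]*E[Y]
E[W] = 7
E[P] = 8
E[Z] = 7 * 8 = 56

56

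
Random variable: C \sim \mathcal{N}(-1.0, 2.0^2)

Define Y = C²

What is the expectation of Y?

Using E[X²] = Var(X) + (E[X])²:
E[C] = -1
Var(C) = 2.0^2 = 4
E[C²] = 4 + (-1)² = 4 + 1 = 5

5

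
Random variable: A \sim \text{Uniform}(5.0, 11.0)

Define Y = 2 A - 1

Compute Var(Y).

For Y = aA + b: Var(Y) = a² * Var(A)
Var(A) = (11 - 5)^2/12 = 3
Var(Y) = 2² * 3 = 4 * 3 = 12

12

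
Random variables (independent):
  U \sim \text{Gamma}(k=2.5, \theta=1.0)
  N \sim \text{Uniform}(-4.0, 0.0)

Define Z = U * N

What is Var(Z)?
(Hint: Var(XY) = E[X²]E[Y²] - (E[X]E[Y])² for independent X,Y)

Var(XY) = E[X²]E[Y²] - (E[X]E[Y])²
E[U] = 2.5, Var(U) = 2.5
E[N] = -2, Var(N) = 1.3333333
E[U²] = 2.5 + 2.5² = 8.75
E[N²] = 1.3333333 + (-2)² = 5.3333333
Var(Z) = 8.75*5.3333333 - (2.5*(-2))²
= 46.666667 - 25 = 21.666667

21.666667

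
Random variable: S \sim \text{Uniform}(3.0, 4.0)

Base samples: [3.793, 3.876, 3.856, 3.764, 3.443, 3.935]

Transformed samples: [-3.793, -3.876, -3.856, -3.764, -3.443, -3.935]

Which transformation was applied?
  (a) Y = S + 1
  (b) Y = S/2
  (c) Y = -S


Checking option (c) Y = -S:
  S = 3.793 -> Y = -3.793 ✓
  S = 3.876 -> Y = -3.876 ✓
  S = 3.856 -> Y = -3.856 ✓
All samples match this transformation.

(c) -S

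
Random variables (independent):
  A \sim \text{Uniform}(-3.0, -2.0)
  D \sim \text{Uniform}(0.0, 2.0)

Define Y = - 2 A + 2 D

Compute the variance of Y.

For independent RVs: Var(aX + bY) = a²Var(X) + b²Var(Y)
Var(A) = 0.083333333
Var(D) = 0.33333333
Var(Y) = (-2)²*0.083333333 + 2²*0.33333333
= 4*0.083333333 + 4*0.33333333 = 1.6666667

1.6666667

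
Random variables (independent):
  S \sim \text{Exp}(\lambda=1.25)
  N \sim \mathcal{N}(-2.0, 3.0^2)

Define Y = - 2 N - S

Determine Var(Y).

For independent RVs: Var(aX + bY) = a²Var(X) + b²Var(Y)
Var(S) = 0.64
Var(N) = 9
Var(Y) = (-1)²*0.64 + (-2)²*9
= 1*0.64 + 4*9 = 36.64

36.64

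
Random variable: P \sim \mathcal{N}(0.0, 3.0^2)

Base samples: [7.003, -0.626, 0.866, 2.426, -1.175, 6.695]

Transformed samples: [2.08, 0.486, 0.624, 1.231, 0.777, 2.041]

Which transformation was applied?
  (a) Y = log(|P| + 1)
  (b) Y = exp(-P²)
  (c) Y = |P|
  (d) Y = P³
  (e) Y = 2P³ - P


Checking option (a) Y = log(|P| + 1):
  P = 7.003 -> Y = 2.08 ✓
  P = -0.626 -> Y = 0.486 ✓
  P = 0.866 -> Y = 0.624 ✓
All samples match this transformation.

(a) log(|P| + 1)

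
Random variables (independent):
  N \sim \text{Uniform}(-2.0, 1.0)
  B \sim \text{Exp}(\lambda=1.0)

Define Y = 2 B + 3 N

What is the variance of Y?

For independent RVs: Var(aX + bY) = a²Var(X) + b²Var(Y)
Var(N) = 0.75
Var(B) = 1
Var(Y) = 3²*0.75 + 2²*1
= 9*0.75 + 4*1 = 10.75

10.75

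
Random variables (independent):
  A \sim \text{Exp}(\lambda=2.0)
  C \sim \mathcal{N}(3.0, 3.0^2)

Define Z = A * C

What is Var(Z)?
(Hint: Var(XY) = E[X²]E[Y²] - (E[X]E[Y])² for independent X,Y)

Var(XY) = E[X²]E[Y²] - (E[X]E[Y])²
E[A] = 0.5, Var(A) = 0.25
E[C] = 3, Var(C) = 9
E[A²] = 0.25 + 0.5² = 0.5
E[C²] = 9 + 3² = 18
Var(Z) = 0.5*18 - (0.5*3)²
= 9 - 2.25 = 6.75

6.75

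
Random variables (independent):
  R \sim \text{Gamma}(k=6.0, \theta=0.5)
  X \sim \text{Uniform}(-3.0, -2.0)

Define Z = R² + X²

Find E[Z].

E[Z] = E[R²] + E[X²]
E[R²] = Var(R) + E[R]² = 1.5 + 9 = 10.5
E[X²] = Var(X) + E[X]² = 0.083333333 + 6.25 = 6.3333333
E[Z] = 10.5 + 6.3333333 = 16.833333

16.833333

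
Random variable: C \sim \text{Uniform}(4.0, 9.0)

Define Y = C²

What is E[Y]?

E[C²] = Var(C) + (E[C])² = 2.0833333 + 42.25 = 44.333333

44.333333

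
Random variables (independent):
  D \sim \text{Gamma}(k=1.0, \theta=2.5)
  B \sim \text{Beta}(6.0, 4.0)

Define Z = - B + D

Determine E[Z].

E[Z] = 1*E[D] - 1*E[B]
E[D] = 2.5
E[B] = 0.6
E[Z] = 1*2.5 - 1*0.6 = 1.9

1.9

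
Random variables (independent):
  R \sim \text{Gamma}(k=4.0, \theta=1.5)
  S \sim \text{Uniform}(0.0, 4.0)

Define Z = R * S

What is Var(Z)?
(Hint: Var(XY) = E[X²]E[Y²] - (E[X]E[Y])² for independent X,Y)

Var(XY) = E[X²]E[Y²] - (E[X]E[Y])²
E[R] = 6, Var(R) = 9
E[S] = 2, Var(S) = 1.3333333
E[R²] = 9 + 6² = 45
E[S²] = 1.3333333 + 2² = 5.3333333
Var(Z) = 45*5.3333333 - (6*2)²
= 240 - 144 = 96

96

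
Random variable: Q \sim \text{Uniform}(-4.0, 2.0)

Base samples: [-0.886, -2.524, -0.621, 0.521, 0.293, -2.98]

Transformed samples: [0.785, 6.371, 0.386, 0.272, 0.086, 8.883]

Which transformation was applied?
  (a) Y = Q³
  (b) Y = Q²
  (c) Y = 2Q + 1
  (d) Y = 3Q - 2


Checking option (b) Y = Q²:
  Q = -0.886 -> Y = 0.785 ✓
  Q = -2.524 -> Y = 6.371 ✓
  Q = -0.621 -> Y = 0.386 ✓
All samples match this transformation.

(b) Q²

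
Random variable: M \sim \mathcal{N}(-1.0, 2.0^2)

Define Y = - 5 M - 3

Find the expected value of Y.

For Y = -5M - 3:
E[Y] = -5 * E[M] - 3
E[M] = -1.0 = -1
E[Y] = -5 * (-1) - 3 = 2

2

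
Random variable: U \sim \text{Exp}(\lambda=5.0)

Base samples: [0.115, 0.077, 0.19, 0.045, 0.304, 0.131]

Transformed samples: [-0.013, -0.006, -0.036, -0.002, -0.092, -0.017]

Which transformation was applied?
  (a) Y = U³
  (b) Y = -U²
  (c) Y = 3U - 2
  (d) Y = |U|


Checking option (b) Y = -U²:
  U = 0.115 -> Y = -0.013 ✓
  U = 0.077 -> Y = -0.006 ✓
  U = 0.19 -> Y = -0.036 ✓
All samples match this transformation.

(b) -U²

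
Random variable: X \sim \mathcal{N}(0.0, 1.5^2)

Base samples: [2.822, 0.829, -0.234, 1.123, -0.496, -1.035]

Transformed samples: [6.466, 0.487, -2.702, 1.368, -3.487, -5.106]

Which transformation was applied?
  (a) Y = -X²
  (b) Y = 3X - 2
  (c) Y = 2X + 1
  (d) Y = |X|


Checking option (b) Y = 3X - 2:
  X = 2.822 -> Y = 6.466 ✓
  X = 0.829 -> Y = 0.487 ✓
  X = -0.234 -> Y = -2.702 ✓
All samples match this transformation.

(b) 3X - 2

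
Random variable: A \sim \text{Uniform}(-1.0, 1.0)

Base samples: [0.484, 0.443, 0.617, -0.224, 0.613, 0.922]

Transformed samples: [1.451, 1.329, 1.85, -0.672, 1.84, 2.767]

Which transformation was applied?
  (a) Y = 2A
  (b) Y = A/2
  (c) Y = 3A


Checking option (c) Y = 3A:
  A = 0.484 -> Y = 1.451 ✓
  A = 0.443 -> Y = 1.329 ✓
  A = 0.617 -> Y = 1.85 ✓
All samples match this transformation.

(c) 3A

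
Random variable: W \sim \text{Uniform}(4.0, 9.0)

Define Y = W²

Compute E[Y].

E[W²] = Var(W) + (E[W])² = 2.0833333 + 42.25 = 44.333333

44.333333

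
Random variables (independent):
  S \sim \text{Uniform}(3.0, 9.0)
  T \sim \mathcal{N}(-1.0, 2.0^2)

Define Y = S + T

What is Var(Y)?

For independent RVs: Var(aX + bY) = a²Var(X) + b²Var(Y)
Var(S) = 3
Var(T) = 4
Var(Y) = 1²*3 + 1²*4
= 1*3 + 1*4 = 7

7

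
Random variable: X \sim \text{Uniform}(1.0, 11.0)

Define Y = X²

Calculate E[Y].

Using E[X²] = Var(X) + (E[X])²:
E[X] = 6
Var(X) = (11 - 1)^2/12 = 8.3333333
E[X²] = 8.3333333 + 6² = 8.3333333 + 36 = 44.333333

44.333333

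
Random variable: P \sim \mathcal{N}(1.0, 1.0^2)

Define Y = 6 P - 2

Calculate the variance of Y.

For Y = aP + b: Var(Y) = a² * Var(P)
Var(P) = 1.0^2 = 1
Var(Y) = 6² * 1 = 36 * 1 = 36

36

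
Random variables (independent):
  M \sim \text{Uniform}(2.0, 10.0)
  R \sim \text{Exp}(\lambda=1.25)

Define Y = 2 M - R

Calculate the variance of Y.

For independent RVs: Var(aX + bY) = a²Var(X) + b²Var(Y)
Var(M) = 5.3333333
Var(R) = 0.64
Var(Y) = 2²*5.3333333 + (-1)²*0.64
= 4*5.3333333 + 1*0.64 = 21.973333

21.973333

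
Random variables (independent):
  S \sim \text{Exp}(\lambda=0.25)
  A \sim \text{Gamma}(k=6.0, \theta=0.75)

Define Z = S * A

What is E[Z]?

For independent RVs: E[XY] = E[X]*E[Y]
E[S] = 4
E[A] = 4.5
E[Z] = 4 * 4.5 = 18

18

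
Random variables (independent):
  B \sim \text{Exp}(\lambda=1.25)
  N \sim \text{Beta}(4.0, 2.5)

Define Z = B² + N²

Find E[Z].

E[Z] = E[B²] + E[N²]
E[B²] = Var(B) + E[B]² = 0.64 + 0.64 = 1.28
E[N²] = Var(N) + E[N]² = 0.031558185 + 0.37869822 = 0.41025641
E[Z] = 1.28 + 0.41025641 = 1.6902564

1.6902564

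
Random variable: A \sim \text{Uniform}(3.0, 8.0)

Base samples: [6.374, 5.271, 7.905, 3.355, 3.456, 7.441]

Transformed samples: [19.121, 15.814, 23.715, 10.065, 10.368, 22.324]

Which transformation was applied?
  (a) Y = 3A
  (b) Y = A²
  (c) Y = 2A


Checking option (a) Y = 3A:
  A = 6.374 -> Y = 19.121 ✓
  A = 5.271 -> Y = 15.814 ✓
  A = 7.905 -> Y = 23.715 ✓
All samples match this transformation.

(a) 3A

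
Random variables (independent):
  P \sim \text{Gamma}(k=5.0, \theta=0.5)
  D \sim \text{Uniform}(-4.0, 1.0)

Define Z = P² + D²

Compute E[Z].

E[Z] = E[P²] + E[D²]
E[P²] = Var(P) + E[P]² = 1.25 + 6.25 = 7.5
E[D²] = Var(D) + E[D]² = 2.0833333 + 2.25 = 4.3333333
E[Z] = 7.5 + 4.3333333 = 11.833333

11.833333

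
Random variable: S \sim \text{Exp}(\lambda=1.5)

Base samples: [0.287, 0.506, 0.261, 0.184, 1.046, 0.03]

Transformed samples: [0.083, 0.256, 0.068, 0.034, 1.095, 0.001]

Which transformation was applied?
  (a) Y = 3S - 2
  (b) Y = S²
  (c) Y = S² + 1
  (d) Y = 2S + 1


Checking option (b) Y = S²:
  S = 0.287 -> Y = 0.083 ✓
  S = 0.506 -> Y = 0.256 ✓
  S = 0.261 -> Y = 0.068 ✓
All samples match this transformation.

(b) S²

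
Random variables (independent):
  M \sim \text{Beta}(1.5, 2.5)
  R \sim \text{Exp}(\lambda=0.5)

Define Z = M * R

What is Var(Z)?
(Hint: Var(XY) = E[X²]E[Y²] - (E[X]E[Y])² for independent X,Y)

Var(XY) = E[X²]E[Y²] - (E[X]E[Y])²
E[M] = 0.375, Var(M) = 0.046875
E[R] = 2, Var(R) = 4
E[M²] = 0.046875 + 0.375² = 0.1875
E[R²] = 4 + 2² = 8
Var(Z) = 0.1875*8 - (0.375*2)²
= 1.5 - 0.5625 = 0.9375

0.9375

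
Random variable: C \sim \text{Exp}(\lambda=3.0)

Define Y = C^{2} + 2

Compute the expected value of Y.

E[Y] = 1*E[C²] + 2
E[C] = 0.33333333
E[C²] = Var(C) + (E[C])² = 0.11111111 + 0.11111111 = 0.22222222
E[Y] = 1*0.22222222 + 2 = 2.2222222

2.2222222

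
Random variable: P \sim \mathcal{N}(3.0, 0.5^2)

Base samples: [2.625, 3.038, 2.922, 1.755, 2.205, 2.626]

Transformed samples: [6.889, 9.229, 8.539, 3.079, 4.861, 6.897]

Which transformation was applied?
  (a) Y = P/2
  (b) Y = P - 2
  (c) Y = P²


Checking option (c) Y = P²:
  P = 2.625 -> Y = 6.889 ✓
  P = 3.038 -> Y = 9.229 ✓
  P = 2.922 -> Y = 8.539 ✓
All samples match this transformation.

(c) P²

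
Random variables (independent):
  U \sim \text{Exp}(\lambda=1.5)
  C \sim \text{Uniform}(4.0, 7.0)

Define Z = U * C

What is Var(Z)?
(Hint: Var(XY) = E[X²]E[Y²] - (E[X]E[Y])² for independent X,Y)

Var(XY) = E[X²]E[Y²] - (E[X]E[Y])²
E[U] = 0.66666667, Var(U) = 0.44444444
E[C] = 5.5, Var(C) = 0.75
E[U²] = 0.44444444 + 0.66666667² = 0.88888889
E[C²] = 0.75 + 5.5² = 31
Var(Z) = 0.88888889*31 - (0.66666667*5.5)²
= 27.555556 - 13.444444 = 14.111111

14.111111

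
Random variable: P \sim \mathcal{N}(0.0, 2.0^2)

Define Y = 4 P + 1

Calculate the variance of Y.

For Y = aP + b: Var(Y) = a² * Var(P)
Var(P) = 2.0^2 = 4
Var(Y) = 4² * 4 = 16 * 4 = 64

64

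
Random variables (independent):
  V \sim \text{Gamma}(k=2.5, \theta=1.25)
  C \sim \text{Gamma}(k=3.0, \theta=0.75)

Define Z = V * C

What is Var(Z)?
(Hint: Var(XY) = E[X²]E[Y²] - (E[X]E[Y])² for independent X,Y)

Var(XY) = E[X²]E[Y²] - (E[X]E[Y])²
E[V] = 3.125, Var(V) = 3.90625
E[C] = 2.25, Var(C) = 1.6875
E[V²] = 3.90625 + 3.125² = 13.671875
E[C²] = 1.6875 + 2.25² = 6.75
Var(Z) = 13.671875*6.75 - (3.125*2.25)²
= 92.285156 - 49.438477 = 42.84668

42.84668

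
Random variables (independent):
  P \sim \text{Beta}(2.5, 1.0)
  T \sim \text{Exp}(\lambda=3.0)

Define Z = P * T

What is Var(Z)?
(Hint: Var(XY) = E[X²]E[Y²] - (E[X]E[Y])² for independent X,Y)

Var(XY) = E[X²]E[Y²] - (E[X]E[Y])²
E[P] = 0.71428571, Var(P) = 0.045351474
E[T] = 0.33333333, Var(T) = 0.11111111
E[P²] = 0.045351474 + 0.71428571² = 0.55555556
E[T²] = 0.11111111 + 0.33333333² = 0.22222222
Var(Z) = 0.55555556*0.22222222 - (0.71428571*0.33333333)²
= 0.12345679 - 0.056689342 = 0.066767448

0.066767448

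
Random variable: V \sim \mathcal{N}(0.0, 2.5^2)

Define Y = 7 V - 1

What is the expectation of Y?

For Y = 7V - 1:
E[Y] = 7 * E[V] - 1
E[V] = 0.0 = 0
E[Y] = 7 * 0 - 1 = -1

-1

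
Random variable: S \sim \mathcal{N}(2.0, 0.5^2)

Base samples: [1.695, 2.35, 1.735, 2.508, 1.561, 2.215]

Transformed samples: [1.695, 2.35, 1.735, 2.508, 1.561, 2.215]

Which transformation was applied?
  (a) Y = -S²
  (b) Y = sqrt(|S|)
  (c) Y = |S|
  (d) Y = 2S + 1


Checking option (c) Y = |S|:
  S = 1.695 -> Y = 1.695 ✓
  S = 2.35 -> Y = 2.35 ✓
  S = 1.735 -> Y = 1.735 ✓
All samples match this transformation.

(c) |S|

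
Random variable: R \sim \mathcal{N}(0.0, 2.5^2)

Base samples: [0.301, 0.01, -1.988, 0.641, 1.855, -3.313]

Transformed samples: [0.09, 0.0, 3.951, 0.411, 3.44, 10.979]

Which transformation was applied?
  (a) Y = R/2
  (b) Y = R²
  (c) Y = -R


Checking option (b) Y = R²:
  R = 0.301 -> Y = 0.09 ✓
  R = 0.01 -> Y = 0.0 ✓
  R = -1.988 -> Y = 3.951 ✓
All samples match this transformation.

(b) R²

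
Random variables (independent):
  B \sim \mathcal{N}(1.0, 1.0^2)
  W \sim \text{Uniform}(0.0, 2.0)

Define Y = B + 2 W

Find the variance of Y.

For independent RVs: Var(aX + bY) = a²Var(X) + b²Var(Y)
Var(B) = 1
Var(W) = 0.33333333
Var(Y) = 1²*1 + 2²*0.33333333
= 1*1 + 4*0.33333333 = 2.3333333

2.3333333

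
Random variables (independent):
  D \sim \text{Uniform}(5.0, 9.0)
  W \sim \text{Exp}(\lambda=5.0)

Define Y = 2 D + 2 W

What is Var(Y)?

For independent RVs: Var(aX + bY) = a²Var(X) + b²Var(Y)
Var(D) = 1.3333333
Var(W) = 0.04
Var(Y) = 2²*1.3333333 + 2²*0.04
= 4*1.3333333 + 4*0.04 = 5.4933333

5.4933333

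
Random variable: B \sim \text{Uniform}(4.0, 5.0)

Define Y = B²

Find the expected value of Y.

E[B²] = Var(B) + (E[B])² = 0.083333333 + 20.25 = 20.333333

20.333333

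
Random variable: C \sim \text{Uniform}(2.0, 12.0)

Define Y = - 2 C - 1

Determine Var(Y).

For Y = aC + b: Var(Y) = a² * Var(C)
Var(C) = (12 - 2)^2/12 = 8.3333333
Var(Y) = (-2)² * 8.3333333 = 4 * 8.3333333 = 33.333333

33.333333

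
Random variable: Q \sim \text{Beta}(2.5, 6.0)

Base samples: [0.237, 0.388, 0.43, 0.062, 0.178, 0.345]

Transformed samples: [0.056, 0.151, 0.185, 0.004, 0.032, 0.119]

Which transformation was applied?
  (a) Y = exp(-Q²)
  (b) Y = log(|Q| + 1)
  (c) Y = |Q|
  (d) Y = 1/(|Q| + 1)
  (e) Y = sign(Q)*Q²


Checking option (e) Y = sign(Q)*Q²:
  Q = 0.237 -> Y = 0.056 ✓
  Q = 0.388 -> Y = 0.151 ✓
  Q = 0.43 -> Y = 0.185 ✓
All samples match this transformation.

(e) sign(Q)*Q²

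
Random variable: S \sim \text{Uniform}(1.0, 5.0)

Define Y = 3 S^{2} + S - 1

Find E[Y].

E[Y] = 3*E[S²] + 1*E[S] - 1
E[S] = 3
E[S²] = Var(S) + (E[S])² = 1.3333333 + 9 = 10.333333
E[Y] = 3*10.333333 + 1*3 - 1 = 33

33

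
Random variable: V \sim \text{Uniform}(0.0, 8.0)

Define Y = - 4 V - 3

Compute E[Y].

For Y = -4V - 3:
E[Y] = -4 * E[V] - 3
E[V] = (0 + 8)/2 = 4
E[Y] = -4 * 4 - 3 = -19

-19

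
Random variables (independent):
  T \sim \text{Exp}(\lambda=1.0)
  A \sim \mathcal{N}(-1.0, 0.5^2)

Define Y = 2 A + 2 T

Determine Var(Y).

For independent RVs: Var(aX + bY) = a²Var(X) + b²Var(Y)
Var(T) = 1
Var(A) = 0.25
Var(Y) = 2²*1 + 2²*0.25
= 4*1 + 4*0.25 = 5

5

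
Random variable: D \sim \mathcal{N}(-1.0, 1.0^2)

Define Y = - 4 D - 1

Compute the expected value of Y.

For Y = -4D - 1:
E[Y] = -4 * E[D] - 1
E[D] = -1.0 = -1
E[Y] = -4 * (-1) - 1 = 3

3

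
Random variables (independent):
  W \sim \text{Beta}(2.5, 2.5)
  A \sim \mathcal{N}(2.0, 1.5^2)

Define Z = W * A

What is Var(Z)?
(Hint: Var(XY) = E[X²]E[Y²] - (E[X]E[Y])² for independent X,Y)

Var(XY) = E[X²]E[Y²] - (E[X]E[Y])²
E[W] = 0.5, Var(W) = 0.041666667
E[A] = 2, Var(A) = 2.25
E[W²] = 0.041666667 + 0.5² = 0.29166667
E[A²] = 2.25 + 2² = 6.25
Var(Z) = 0.29166667*6.25 - (0.5*2)²
= 1.8229167 - 1 = 0.82291667

0.82291667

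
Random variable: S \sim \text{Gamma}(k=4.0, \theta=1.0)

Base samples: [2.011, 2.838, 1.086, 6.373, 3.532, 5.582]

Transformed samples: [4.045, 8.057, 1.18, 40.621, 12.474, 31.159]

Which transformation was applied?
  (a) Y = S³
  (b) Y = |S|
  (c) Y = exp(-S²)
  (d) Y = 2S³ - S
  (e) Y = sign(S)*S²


Checking option (e) Y = sign(S)*S²:
  S = 2.011 -> Y = 4.045 ✓
  S = 2.838 -> Y = 8.057 ✓
  S = 1.086 -> Y = 1.18 ✓
All samples match this transformation.

(e) sign(S)*S²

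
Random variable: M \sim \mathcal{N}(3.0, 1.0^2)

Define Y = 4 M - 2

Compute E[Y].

For Y = 4M - 2:
E[Y] = 4 * E[M] - 2
E[M] = 3.0 = 3
E[Y] = 4 * 3 - 2 = 10

10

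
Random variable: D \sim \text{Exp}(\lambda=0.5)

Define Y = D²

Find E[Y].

Using E[X²] = Var(X) + (E[X])²:
E[D] = 2
Var(D) = 1/0.5^2 = 4
E[D²] = 4 + 2² = 4 + 4 = 8

8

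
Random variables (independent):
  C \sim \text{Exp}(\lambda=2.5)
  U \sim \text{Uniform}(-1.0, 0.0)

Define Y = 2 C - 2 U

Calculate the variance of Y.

For independent RVs: Var(aX + bY) = a²Var(X) + b²Var(Y)
Var(C) = 0.16
Var(U) = 0.083333333
Var(Y) = 2²*0.16 + (-2)²*0.083333333
= 4*0.16 + 4*0.083333333 = 0.97333333

0.97333333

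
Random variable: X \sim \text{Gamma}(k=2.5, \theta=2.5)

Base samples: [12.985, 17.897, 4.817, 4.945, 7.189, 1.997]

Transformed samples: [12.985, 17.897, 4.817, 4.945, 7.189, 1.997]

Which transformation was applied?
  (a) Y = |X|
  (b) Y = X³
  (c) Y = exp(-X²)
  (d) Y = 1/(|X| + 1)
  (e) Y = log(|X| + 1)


Checking option (a) Y = |X|:
  X = 12.985 -> Y = 12.985 ✓
  X = 17.897 -> Y = 17.897 ✓
  X = 4.817 -> Y = 4.817 ✓
All samples match this transformation.

(a) |X|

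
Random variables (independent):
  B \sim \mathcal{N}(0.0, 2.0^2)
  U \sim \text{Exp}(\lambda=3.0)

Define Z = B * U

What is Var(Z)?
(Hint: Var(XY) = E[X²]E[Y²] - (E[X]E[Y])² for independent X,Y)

Var(XY) = E[X²]E[Y²] - (E[X]E[Y])²
E[B] = 0, Var(B) = 4
E[U] = 0.33333333, Var(U) = 0.11111111
E[B²] = 4 + 0² = 4
E[U²] = 0.11111111 + 0.33333333² = 0.22222222
Var(Z) = 4*0.22222222 - (0*0.33333333)²
= 0.88888889 - 0 = 0.88888889

0.88888889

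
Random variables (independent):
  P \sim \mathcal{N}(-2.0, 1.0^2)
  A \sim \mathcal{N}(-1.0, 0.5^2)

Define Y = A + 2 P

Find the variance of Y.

For independent RVs: Var(aX + bY) = a²Var(X) + b²Var(Y)
Var(P) = 1
Var(A) = 0.25
Var(Y) = 2²*1 + 1²*0.25
= 4*1 + 1*0.25 = 4.25

4.25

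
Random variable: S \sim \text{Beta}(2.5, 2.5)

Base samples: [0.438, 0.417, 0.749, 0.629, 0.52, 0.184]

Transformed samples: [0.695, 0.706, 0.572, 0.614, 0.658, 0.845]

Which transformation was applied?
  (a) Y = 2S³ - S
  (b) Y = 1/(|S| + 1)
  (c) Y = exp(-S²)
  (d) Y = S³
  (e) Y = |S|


Checking option (b) Y = 1/(|S| + 1):
  S = 0.438 -> Y = 0.695 ✓
  S = 0.417 -> Y = 0.706 ✓
  S = 0.749 -> Y = 0.572 ✓
All samples match this transformation.

(b) 1/(|S| + 1)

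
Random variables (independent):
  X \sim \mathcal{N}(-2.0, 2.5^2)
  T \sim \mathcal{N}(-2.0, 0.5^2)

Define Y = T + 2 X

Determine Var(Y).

For independent RVs: Var(aX + bY) = a²Var(X) + b²Var(Y)
Var(X) = 6.25
Var(T) = 0.25
Var(Y) = 2²*6.25 + 1²*0.25
= 4*6.25 + 1*0.25 = 25.25

25.25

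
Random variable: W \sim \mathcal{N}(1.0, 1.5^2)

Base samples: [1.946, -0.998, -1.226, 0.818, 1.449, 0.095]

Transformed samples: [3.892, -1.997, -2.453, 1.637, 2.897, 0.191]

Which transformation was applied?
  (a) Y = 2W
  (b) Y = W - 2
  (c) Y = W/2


Checking option (a) Y = 2W:
  W = 1.946 -> Y = 3.892 ✓
  W = -0.998 -> Y = -1.997 ✓
  W = -1.226 -> Y = -2.453 ✓
All samples match this transformation.

(a) 2W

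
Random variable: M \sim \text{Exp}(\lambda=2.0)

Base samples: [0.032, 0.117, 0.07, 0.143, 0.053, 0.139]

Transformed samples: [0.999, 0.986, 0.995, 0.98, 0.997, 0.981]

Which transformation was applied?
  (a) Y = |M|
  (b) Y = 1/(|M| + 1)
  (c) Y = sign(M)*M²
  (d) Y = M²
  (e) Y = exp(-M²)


Checking option (e) Y = exp(-M²):
  M = 0.032 -> Y = 0.999 ✓
  M = 0.117 -> Y = 0.986 ✓
  M = 0.07 -> Y = 0.995 ✓
All samples match this transformation.

(e) exp(-M²)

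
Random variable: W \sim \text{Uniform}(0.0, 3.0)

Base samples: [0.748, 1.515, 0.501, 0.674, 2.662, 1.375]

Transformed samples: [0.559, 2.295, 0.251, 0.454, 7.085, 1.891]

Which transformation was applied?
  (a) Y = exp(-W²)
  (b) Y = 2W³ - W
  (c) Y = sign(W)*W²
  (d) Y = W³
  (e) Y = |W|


Checking option (c) Y = sign(W)*W²:
  W = 0.748 -> Y = 0.559 ✓
  W = 1.515 -> Y = 2.295 ✓
  W = 0.501 -> Y = 0.251 ✓
All samples match this transformation.

(c) sign(W)*W²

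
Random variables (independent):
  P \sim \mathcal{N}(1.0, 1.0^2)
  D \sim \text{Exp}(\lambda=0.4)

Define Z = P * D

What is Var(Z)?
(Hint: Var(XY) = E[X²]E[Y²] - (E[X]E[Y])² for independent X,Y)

Var(XY) = E[X²]E[Y²] - (E[X]E[Y])²
E[P] = 1, Var(P) = 1
E[D] = 2.5, Var(D) = 6.25
E[P²] = 1 + 1² = 2
E[D²] = 6.25 + 2.5² = 12.5
Var(Z) = 2*12.5 - (1*2.5)²
= 25 - 6.25 = 18.75

18.75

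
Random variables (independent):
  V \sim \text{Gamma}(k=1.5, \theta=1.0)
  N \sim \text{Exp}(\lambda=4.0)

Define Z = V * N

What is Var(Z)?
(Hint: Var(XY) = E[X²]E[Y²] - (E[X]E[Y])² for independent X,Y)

Var(XY) = E[X²]E[Y²] - (E[X]E[Y])²
E[V] = 1.5, Var(V) = 1.5
E[N] = 0.25, Var(N) = 0.0625
E[V²] = 1.5 + 1.5² = 3.75
E[N²] = 0.0625 + 0.25² = 0.125
Var(Z) = 3.75*0.125 - (1.5*0.25)²
= 0.46875 - 0.140625 = 0.328125

0.328125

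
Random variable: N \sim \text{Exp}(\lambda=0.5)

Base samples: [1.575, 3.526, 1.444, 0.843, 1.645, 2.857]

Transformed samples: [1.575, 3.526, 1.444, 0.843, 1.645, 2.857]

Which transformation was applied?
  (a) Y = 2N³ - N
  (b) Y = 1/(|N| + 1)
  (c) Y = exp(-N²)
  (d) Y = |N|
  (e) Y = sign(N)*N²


Checking option (d) Y = |N|:
  N = 1.575 -> Y = 1.575 ✓
  N = 3.526 -> Y = 3.526 ✓
  N = 1.444 -> Y = 1.444 ✓
All samples match this transformation.

(d) |N|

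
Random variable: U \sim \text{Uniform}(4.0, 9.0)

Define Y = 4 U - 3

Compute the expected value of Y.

For Y = 4U - 3:
E[Y] = 4 * E[U] - 3
E[U] = (4 + 9)/2 = 6.5
E[Y] = 4 * 6.5 - 3 = 23

23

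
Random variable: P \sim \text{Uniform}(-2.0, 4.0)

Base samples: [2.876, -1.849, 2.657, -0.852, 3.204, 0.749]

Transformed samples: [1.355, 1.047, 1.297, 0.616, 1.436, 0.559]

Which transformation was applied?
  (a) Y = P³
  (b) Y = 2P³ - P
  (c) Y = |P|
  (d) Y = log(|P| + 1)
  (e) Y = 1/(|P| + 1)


Checking option (d) Y = log(|P| + 1):
  P = 2.876 -> Y = 1.355 ✓
  P = -1.849 -> Y = 1.047 ✓
  P = 2.657 -> Y = 1.297 ✓
All samples match this transformation.

(d) log(|P| + 1)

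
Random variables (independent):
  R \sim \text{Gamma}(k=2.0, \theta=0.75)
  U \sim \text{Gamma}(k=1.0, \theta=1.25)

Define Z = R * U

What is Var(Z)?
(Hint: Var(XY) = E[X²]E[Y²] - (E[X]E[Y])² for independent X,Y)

Var(XY) = E[X²]E[Y²] - (E[X]E[Y])²
E[R] = 1.5, Var(R) = 1.125
E[U] = 1.25, Var(U) = 1.5625
E[R²] = 1.125 + 1.5² = 3.375
E[U²] = 1.5625 + 1.25² = 3.125
Var(Z) = 3.375*3.125 - (1.5*1.25)²
= 10.546875 - 3.515625 = 7.03125

7.03125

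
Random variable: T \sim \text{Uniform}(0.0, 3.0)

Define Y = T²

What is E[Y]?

E[T²] = Var(T) + (E[T])² = 0.75 + 2.25 = 3

3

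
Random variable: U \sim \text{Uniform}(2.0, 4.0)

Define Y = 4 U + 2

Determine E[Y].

For Y = 4U + 2:
E[Y] = 4 * E[U] + 2
E[U] = (2 + 4)/2 = 3
E[Y] = 4 * 3 + 2 = 14

14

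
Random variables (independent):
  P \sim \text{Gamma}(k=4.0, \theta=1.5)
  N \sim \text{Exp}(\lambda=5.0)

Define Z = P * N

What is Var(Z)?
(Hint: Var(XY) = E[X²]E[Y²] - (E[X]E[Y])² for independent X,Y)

Var(XY) = E[X²]E[Y²] - (E[X]E[Y])²
E[P] = 6, Var(P) = 9
E[N] = 0.2, Var(N) = 0.04
E[P²] = 9 + 6² = 45
E[N²] = 0.04 + 0.2² = 0.08
Var(Z) = 45*0.08 - (6*0.2)²
= 3.6 - 1.44 = 2.16

2.16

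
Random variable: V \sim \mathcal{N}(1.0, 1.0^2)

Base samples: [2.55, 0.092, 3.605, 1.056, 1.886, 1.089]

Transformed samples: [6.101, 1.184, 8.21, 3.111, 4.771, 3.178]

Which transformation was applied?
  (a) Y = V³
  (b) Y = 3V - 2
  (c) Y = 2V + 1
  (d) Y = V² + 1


Checking option (c) Y = 2V + 1:
  V = 2.55 -> Y = 6.101 ✓
  V = 0.092 -> Y = 1.184 ✓
  V = 3.605 -> Y = 8.21 ✓
All samples match this transformation.

(c) 2V + 1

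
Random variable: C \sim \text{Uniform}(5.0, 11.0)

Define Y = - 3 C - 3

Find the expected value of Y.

For Y = -3C - 3:
E[Y] = -3 * E[C] - 3
E[C] = (5 + 11)/2 = 8
E[Y] = -3 * 8 - 3 = -27

-27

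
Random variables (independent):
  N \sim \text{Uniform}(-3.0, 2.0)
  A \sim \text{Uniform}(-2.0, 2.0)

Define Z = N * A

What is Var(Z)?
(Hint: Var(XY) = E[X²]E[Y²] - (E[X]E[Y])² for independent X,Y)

Var(XY) = E[X²]E[Y²] - (E[X]E[Y])²
E[N] = -0.5, Var(N) = 2.0833333
E[A] = 0, Var(A) = 1.3333333
E[N²] = 2.0833333 + (-0.5)² = 2.3333333
E[A²] = 1.3333333 + 0² = 1.3333333
Var(Z) = 2.3333333*1.3333333 - (-0.5*0)²
= 3.1111111 - 0 = 3.1111111

3.1111111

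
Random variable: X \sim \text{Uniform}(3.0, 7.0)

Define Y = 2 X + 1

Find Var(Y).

For Y = aX + b: Var(Y) = a² * Var(X)
Var(X) = (7 - 3)^2/12 = 1.3333333
Var(Y) = 2² * 1.3333333 = 4 * 1.3333333 = 5.3333333

5.3333333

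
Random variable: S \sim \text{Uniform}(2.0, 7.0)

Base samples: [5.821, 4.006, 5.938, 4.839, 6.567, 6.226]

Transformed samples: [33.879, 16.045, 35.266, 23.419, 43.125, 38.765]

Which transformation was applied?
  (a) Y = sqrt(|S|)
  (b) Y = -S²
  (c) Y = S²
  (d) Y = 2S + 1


Checking option (c) Y = S²:
  S = 5.821 -> Y = 33.879 ✓
  S = 4.006 -> Y = 16.045 ✓
  S = 5.938 -> Y = 35.266 ✓
All samples match this transformation.

(c) S²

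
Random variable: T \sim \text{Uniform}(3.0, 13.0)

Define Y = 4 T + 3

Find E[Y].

For Y = 4T + 3:
E[Y] = 4 * E[T] + 3
E[T] = (3 + 13)/2 = 8
E[Y] = 4 * 8 + 3 = 35

35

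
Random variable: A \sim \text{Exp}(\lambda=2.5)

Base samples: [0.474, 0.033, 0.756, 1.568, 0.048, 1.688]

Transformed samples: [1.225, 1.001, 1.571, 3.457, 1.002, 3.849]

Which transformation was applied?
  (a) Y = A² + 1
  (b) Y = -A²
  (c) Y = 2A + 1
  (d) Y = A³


Checking option (a) Y = A² + 1:
  A = 0.474 -> Y = 1.225 ✓
  A = 0.033 -> Y = 1.001 ✓
  A = 0.756 -> Y = 1.571 ✓
All samples match this transformation.

(a) A² + 1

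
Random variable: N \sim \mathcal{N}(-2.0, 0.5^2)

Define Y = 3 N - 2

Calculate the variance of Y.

For Y = aN + b: Var(Y) = a² * Var(N)
Var(N) = 0.5^2 = 0.25
Var(Y) = 3² * 0.25 = 9 * 0.25 = 2.25

2.25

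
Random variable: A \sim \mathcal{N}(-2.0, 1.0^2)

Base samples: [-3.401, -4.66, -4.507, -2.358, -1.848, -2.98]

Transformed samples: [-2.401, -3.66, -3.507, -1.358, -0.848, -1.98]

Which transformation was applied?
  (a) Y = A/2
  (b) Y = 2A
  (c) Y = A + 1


Checking option (c) Y = A + 1:
  A = -3.401 -> Y = -2.401 ✓
  A = -4.66 -> Y = -3.66 ✓
  A = -4.507 -> Y = -3.507 ✓
All samples match this transformation.

(c) A + 1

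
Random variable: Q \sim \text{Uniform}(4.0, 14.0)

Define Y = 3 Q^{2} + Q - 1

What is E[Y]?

E[Y] = 3*E[Q²] + 1*E[Q] - 1
E[Q] = 9
E[Q²] = Var(Q) + (E[Q])² = 8.3333333 + 81 = 89.333333
E[Y] = 3*89.333333 + 1*9 - 1 = 276

276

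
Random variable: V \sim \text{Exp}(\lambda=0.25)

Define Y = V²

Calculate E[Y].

E[V²] = Var(V) + (E[V])² = 16 + 16 = 32

32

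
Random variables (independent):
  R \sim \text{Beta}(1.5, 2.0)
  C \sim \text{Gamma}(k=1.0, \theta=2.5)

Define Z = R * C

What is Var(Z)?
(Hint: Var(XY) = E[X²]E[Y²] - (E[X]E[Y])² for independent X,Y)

Var(XY) = E[X²]E[Y²] - (E[X]E[Y])²
E[R] = 0.42857143, Var(R) = 0.054421769
E[C] = 2.5, Var(C) = 6.25
E[R²] = 0.054421769 + 0.42857143² = 0.23809524
E[C²] = 6.25 + 2.5² = 12.5
Var(Z) = 0.23809524*12.5 - (0.42857143*2.5)²
= 2.9761905 - 1.1479592 = 1.8282313

1.8282313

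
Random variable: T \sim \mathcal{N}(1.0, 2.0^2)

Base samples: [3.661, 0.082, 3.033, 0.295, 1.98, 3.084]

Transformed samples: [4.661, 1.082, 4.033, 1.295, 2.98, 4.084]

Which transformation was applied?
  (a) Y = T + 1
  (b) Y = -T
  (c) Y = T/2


Checking option (a) Y = T + 1:
  T = 3.661 -> Y = 4.661 ✓
  T = 0.082 -> Y = 1.082 ✓
  T = 3.033 -> Y = 4.033 ✓
All samples match this transformation.

(a) T + 1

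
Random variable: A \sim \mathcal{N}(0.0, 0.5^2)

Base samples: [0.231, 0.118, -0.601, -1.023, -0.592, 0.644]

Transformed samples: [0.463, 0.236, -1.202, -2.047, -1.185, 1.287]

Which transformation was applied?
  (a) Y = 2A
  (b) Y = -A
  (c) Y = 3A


Checking option (a) Y = 2A:
  A = 0.231 -> Y = 0.463 ✓
  A = 0.118 -> Y = 0.236 ✓
  A = -0.601 -> Y = -1.202 ✓
All samples match this transformation.

(a) 2A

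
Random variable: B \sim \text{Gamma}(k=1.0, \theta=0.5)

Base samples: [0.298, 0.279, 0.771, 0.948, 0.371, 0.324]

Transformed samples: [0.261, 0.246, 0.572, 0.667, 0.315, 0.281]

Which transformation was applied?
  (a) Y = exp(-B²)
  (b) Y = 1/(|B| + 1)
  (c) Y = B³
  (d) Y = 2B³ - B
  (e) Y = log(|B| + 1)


Checking option (e) Y = log(|B| + 1):
  B = 0.298 -> Y = 0.261 ✓
  B = 0.279 -> Y = 0.246 ✓
  B = 0.771 -> Y = 0.572 ✓
All samples match this transformation.

(e) log(|B| + 1)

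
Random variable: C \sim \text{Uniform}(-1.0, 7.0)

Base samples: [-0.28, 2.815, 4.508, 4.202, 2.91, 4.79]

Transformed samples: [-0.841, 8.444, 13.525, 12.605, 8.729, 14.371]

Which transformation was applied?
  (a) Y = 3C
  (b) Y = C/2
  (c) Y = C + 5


Checking option (a) Y = 3C:
  C = -0.28 -> Y = -0.841 ✓
  C = 2.815 -> Y = 8.444 ✓
  C = 4.508 -> Y = 13.525 ✓
All samples match this transformation.

(a) 3C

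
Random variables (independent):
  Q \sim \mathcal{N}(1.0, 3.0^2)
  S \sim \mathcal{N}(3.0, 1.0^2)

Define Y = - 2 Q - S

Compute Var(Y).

For independent RVs: Var(aX + bY) = a²Var(X) + b²Var(Y)
Var(Q) = 9
Var(S) = 1
Var(Y) = (-2)²*9 + (-1)²*1
= 4*9 + 1*1 = 37

37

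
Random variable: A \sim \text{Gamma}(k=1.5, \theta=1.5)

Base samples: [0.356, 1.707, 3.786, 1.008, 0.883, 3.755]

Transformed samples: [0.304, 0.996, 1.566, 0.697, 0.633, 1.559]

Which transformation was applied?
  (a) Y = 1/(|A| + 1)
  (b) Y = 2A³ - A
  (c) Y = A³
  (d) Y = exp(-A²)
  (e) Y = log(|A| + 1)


Checking option (e) Y = log(|A| + 1):
  A = 0.356 -> Y = 0.304 ✓
  A = 1.707 -> Y = 0.996 ✓
  A = 3.786 -> Y = 1.566 ✓
All samples match this transformation.

(e) log(|A| + 1)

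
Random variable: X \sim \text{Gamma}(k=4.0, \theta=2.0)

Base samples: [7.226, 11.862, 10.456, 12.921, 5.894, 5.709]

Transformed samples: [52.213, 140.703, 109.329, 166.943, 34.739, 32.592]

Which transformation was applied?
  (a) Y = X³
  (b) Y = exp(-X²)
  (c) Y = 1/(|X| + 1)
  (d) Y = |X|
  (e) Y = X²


Checking option (e) Y = X²:
  X = 7.226 -> Y = 52.213 ✓
  X = 11.862 -> Y = 140.703 ✓
  X = 10.456 -> Y = 109.329 ✓
All samples match this transformation.

(e) X²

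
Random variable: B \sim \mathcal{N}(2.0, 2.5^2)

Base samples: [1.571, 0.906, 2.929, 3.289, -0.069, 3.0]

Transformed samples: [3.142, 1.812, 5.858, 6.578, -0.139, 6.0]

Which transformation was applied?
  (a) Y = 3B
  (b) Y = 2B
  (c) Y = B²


Checking option (b) Y = 2B:
  B = 1.571 -> Y = 3.142 ✓
  B = 0.906 -> Y = 1.812 ✓
  B = 2.929 -> Y = 5.858 ✓
All samples match this transformation.

(b) 2B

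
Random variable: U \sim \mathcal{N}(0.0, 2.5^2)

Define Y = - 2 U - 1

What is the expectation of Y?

For Y = -2U - 1:
E[Y] = -2 * E[U] - 1
E[U] = 0.0 = 0
E[Y] = -2 * 0 - 1 = -1

-1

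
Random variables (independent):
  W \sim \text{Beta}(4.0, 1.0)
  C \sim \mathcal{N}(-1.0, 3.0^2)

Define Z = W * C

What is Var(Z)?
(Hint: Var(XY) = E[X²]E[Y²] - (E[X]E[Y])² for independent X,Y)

Var(XY) = E[X²]E[Y²] - (E[X]E[Y])²
E[W] = 0.8, Var(W) = 0.026666667
E[C] = -1, Var(C) = 9
E[W²] = 0.026666667 + 0.8² = 0.66666667
E[C²] = 9 + (-1)² = 10
Var(Z) = 0.66666667*10 - (0.8*(-1))²
= 6.6666667 - 0.64 = 6.0266667

6.0266667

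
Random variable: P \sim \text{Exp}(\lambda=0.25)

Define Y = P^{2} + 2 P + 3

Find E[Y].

E[Y] = 1*E[P²] + 2*E[P] + 3
E[P] = 4
E[P²] = Var(P) + (E[P])² = 16 + 16 = 32
E[Y] = 1*32 + 2*4 + 3 = 43

43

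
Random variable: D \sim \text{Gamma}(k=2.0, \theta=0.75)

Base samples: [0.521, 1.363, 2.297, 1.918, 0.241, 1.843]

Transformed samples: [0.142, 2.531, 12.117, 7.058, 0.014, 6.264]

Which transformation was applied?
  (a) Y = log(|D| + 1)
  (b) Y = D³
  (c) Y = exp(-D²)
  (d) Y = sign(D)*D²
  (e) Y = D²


Checking option (b) Y = D³:
  D = 0.521 -> Y = 0.142 ✓
  D = 1.363 -> Y = 2.531 ✓
  D = 2.297 -> Y = 12.117 ✓
All samples match this transformation.

(b) D³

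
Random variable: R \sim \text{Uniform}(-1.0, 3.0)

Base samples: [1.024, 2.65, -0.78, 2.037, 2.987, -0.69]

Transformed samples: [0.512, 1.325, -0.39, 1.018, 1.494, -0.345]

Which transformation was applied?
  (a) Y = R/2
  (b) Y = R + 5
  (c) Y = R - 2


Checking option (a) Y = R/2:
  R = 1.024 -> Y = 0.512 ✓
  R = 2.65 -> Y = 1.325 ✓
  R = -0.78 -> Y = -0.39 ✓
All samples match this transformation.

(a) R/2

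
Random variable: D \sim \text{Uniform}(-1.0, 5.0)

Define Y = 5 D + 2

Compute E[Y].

For Y = 5D + 2:
E[Y] = 5 * E[D] + 2
E[D] = (-1 + 5)/2 = 2
E[Y] = 5 * 2 + 2 = 12

12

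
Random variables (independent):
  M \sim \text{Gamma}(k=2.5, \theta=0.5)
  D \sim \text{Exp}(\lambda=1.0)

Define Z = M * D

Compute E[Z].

For independent RVs: E[XY] = E[X]*E[Y]
E[M] = 1.25
E[D] = 1
E[Z] = 1.25 * 1 = 1.25

1.25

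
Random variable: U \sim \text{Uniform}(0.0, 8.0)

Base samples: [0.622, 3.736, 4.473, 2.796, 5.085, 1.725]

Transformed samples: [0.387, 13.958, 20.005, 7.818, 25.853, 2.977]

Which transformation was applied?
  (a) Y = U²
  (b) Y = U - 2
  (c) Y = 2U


Checking option (a) Y = U²:
  U = 0.622 -> Y = 0.387 ✓
  U = 3.736 -> Y = 13.958 ✓
  U = 4.473 -> Y = 20.005 ✓
All samples match this transformation.

(a) U²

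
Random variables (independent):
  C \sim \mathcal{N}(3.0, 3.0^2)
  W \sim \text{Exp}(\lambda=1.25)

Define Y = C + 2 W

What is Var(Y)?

For independent RVs: Var(aX + bY) = a²Var(X) + b²Var(Y)
Var(C) = 9
Var(W) = 0.64
Var(Y) = 1²*9 + 2²*0.64
= 1*9 + 4*0.64 = 11.56

11.56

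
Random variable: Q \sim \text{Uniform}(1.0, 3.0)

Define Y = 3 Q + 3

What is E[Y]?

For Y = 3Q + 3:
E[Y] = 3 * E[Q] + 3
E[Q] = (1 + 3)/2 = 2
E[Y] = 3 * 2 + 3 = 9

9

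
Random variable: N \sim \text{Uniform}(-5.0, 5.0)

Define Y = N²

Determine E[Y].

E[N²] = Var(N) + (E[N])² = 8.3333333 + 0 = 8.3333333

8.3333333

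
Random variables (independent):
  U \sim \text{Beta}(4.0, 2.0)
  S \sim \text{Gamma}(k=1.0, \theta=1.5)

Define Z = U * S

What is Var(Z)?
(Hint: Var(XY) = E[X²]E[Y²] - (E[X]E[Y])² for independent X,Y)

Var(XY) = E[X²]E[Y²] - (E[X]E[Y])²
E[U] = 0.66666667, Var(U) = 0.031746032
E[S] = 1.5, Var(S) = 2.25
E[U²] = 0.031746032 + 0.66666667² = 0.47619048
E[S²] = 2.25 + 1.5² = 4.5
Var(Z) = 0.47619048*4.5 - (0.66666667*1.5)²
= 2.1428571 - 1 = 1.1428571

1.1428571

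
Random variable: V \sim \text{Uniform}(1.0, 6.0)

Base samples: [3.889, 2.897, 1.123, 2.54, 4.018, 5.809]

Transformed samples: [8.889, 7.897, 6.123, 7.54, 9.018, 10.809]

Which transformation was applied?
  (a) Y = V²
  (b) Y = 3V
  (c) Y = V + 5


Checking option (c) Y = V + 5:
  V = 3.889 -> Y = 8.889 ✓
  V = 2.897 -> Y = 7.897 ✓
  V = 1.123 -> Y = 6.123 ✓
All samples match this transformation.

(c) V + 5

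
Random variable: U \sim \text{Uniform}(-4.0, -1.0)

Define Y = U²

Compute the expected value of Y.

Using E[X²] = Var(X) + (E[X])²:
E[U] = -2.5
Var(U) = (-1 + 4)^2/12 = 0.75
E[U²] = 0.75 + (-2.5)² = 0.75 + 6.25 = 7

7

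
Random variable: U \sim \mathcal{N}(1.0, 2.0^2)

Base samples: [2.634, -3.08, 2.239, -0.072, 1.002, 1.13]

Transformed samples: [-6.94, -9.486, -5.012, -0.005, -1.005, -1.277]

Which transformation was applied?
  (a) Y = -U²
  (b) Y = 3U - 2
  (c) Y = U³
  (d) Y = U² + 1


Checking option (a) Y = -U²:
  U = 2.634 -> Y = -6.94 ✓
  U = -3.08 -> Y = -9.486 ✓
  U = 2.239 -> Y = -5.012 ✓
All samples match this transformation.

(a) -U²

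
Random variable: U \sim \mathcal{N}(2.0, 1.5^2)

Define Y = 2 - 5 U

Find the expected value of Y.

For Y = -5U + 2:
E[Y] = -5 * E[U] + 2
E[U] = 2.0 = 2
E[Y] = -5 * 2 + 2 = -8

-8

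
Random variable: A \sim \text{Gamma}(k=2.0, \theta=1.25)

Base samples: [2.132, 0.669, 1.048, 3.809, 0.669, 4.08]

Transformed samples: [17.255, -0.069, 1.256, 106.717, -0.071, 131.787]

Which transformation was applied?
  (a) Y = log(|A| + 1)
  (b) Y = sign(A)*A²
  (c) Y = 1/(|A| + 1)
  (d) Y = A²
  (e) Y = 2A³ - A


Checking option (e) Y = 2A³ - A:
  A = 2.132 -> Y = 17.255 ✓
  A = 0.669 -> Y = -0.069 ✓
  A = 1.048 -> Y = 1.256 ✓
All samples match this transformation.

(e) 2A³ - A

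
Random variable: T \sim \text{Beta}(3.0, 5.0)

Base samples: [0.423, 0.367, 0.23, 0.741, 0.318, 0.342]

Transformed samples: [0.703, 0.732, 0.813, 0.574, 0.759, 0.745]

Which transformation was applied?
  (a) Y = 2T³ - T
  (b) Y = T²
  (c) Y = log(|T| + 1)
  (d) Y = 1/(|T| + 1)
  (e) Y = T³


Checking option (d) Y = 1/(|T| + 1):
  T = 0.423 -> Y = 0.703 ✓
  T = 0.367 -> Y = 0.732 ✓
  T = 0.23 -> Y = 0.813 ✓
All samples match this transformation.

(d) 1/(|T| + 1)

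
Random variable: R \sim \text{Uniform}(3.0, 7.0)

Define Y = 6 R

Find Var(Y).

For Y = aR + b: Var(Y) = a² * Var(R)
Var(R) = (7 - 3)^2/12 = 1.3333333
Var(Y) = 6² * 1.3333333 = 36 * 1.3333333 = 48

48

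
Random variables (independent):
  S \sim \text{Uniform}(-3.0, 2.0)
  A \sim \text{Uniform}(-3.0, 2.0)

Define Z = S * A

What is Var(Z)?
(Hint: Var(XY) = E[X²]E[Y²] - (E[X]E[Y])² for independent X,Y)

Var(XY) = E[X²]E[Y²] - (E[X]E[Y])²
E[S] = -0.5, Var(S) = 2.0833333
E[A] = -0.5, Var(A) = 2.0833333
E[S²] = 2.0833333 + (-0.5)² = 2.3333333
E[A²] = 2.0833333 + (-0.5)² = 2.3333333
Var(Z) = 2.3333333*2.3333333 - (-0.5*(-0.5))²
= 5.4444444 - 0.0625 = 5.3819444

5.3819444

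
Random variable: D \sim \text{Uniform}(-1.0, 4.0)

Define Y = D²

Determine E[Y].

E[D²] = Var(D) + (E[D])² = 2.0833333 + 2.25 = 4.3333333

4.3333333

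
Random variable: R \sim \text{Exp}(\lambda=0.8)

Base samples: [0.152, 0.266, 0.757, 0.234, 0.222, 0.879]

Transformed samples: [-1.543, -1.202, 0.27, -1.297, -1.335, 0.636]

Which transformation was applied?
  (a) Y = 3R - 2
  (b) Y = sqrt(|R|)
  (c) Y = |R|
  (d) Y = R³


Checking option (a) Y = 3R - 2:
  R = 0.152 -> Y = -1.543 ✓
  R = 0.266 -> Y = -1.202 ✓
  R = 0.757 -> Y = 0.27 ✓
All samples match this transformation.

(a) 3R - 2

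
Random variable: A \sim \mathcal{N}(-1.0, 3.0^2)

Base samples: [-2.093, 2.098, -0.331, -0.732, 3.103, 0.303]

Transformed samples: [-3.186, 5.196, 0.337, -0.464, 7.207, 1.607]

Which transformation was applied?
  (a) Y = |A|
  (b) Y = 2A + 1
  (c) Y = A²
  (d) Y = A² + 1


Checking option (b) Y = 2A + 1:
  A = -2.093 -> Y = -3.186 ✓
  A = 2.098 -> Y = 5.196 ✓
  A = -0.331 -> Y = 0.337 ✓
All samples match this transformation.

(b) 2A + 1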